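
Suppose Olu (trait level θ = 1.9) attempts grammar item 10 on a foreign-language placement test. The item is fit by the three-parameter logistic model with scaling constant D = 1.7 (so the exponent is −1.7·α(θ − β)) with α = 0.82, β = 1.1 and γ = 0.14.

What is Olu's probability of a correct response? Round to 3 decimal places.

0.788

P(θ) = γ + (1 − γ) · 1 / (1 + exp(−D·α(θ − β)))
Exponent: 1.7 × 0.82 × (1.9 − 1.1) = 1.1152
1/(1 + e^{-1.1152}) = 0.7531
P = 0.14 + 0.86 × 0.7531 = 0.7877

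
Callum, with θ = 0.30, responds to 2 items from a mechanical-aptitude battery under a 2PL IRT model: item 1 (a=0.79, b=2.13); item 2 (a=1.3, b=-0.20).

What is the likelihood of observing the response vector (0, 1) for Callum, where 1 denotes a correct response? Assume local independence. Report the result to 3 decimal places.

0.532

P(θ) = 1 / (1 + exp(−a(θ − b)))
P_1 = 1/(1+e^{1.4457}) = 0.1907
P_2 = 1/(1+e^{-0.6500}) = 0.6570
L = (1−P_1) × P_2 = 0.8093 × 0.6570 = 0.53174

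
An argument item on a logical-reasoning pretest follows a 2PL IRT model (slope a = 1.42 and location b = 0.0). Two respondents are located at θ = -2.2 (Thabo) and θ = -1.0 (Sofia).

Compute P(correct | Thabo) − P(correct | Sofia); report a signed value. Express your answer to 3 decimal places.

-0.153

P(θ) = 1 / (1 + exp(−a(θ − b)))
P(Thabo) = 0.0421  [exponent -3.1240]
P(Sofia) = 0.1947  [exponent -1.4200]
Difference = 0.0421 − 0.1947 = -0.1525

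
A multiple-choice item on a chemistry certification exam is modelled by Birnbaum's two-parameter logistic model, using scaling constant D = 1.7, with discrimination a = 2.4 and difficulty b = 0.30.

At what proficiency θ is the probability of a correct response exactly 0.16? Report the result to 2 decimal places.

P(θ) = 1 / (1 + exp(−D·a(θ − b)))
logit = ln(0.1600/0.8400) = -1.6582
θ = b + logit/(1.7·a) = 0.30 + (-1.6582)/4.0800 = -0.1064

-0.11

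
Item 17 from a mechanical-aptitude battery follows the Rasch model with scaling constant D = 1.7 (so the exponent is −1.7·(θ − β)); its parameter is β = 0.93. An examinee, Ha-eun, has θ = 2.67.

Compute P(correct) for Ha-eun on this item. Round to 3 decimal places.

0.951

P(θ) = 1 / (1 + exp(−D·(θ − β)))
Exponent: 1.7 × (2.67 − 0.93) = 2.9580
1/(1 + e^{-2.9580}) = 0.9506
P = 0.9506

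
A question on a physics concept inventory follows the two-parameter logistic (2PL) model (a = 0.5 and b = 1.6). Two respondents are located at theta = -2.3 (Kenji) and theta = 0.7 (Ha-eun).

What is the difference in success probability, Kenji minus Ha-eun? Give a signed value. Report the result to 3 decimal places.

-0.265

P(theta) = 1 / (1 + exp(−a(theta − b)))
P(Kenji) = 0.1246  [exponent -1.9500]
P(Ha-eun) = 0.3894  [exponent -0.4500]
Difference = 0.1246 − 0.3894 = -0.2648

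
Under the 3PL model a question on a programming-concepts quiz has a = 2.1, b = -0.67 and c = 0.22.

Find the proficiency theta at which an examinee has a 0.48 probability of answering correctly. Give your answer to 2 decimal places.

P(theta) = c + (1 − c) · 1 / (1 + exp(−a(theta − b)))
Remove guessing floor: (0.48 − 0.22)/(1 − 0.22) = 0.3333
logit = ln(0.3333/0.6667) = -0.6931
theta = b + logit/(a) = -0.67 + (-0.6931)/2.1000 = -1.0001

-1.00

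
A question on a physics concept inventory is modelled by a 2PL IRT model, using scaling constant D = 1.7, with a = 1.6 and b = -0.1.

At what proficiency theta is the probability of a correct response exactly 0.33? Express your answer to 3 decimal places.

-0.360

P(theta) = 1 / (1 + exp(−D·a(theta − b)))
logit = ln(0.3300/0.6700) = -0.7082
theta = b + logit/(1.7·a) = -0.1 + (-0.7082)/2.7200 = -0.3604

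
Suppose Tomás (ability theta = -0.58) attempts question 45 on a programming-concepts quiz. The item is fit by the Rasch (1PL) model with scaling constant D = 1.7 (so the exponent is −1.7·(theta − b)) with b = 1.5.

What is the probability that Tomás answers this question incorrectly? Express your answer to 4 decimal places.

P(theta) = 1 / (1 + exp(−D·(theta − b)))
Exponent: 1.7 × (-0.58 − 1.5) = -3.5360
1/(1 + e^{3.5360}) = 0.0283
P = 0.0283
P(incorrect) = 1 − 0.0283 = 0.9717

0.9717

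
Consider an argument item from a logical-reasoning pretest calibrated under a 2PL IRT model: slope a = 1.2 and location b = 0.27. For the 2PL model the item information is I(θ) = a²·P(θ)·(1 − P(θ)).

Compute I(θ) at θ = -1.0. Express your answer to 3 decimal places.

0.212

P = 1/(1+e^{1.5240}) = 0.1789
P(1−P) = 0.1789 × 0.8211 = 0.1469
I = a² × P(1−P) = 1.2² × 0.1469 = 0.21150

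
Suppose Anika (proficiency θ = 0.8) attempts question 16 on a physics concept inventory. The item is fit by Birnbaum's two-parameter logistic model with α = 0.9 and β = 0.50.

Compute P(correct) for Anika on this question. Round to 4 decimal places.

P(θ) = 1 / (1 + exp(−α(θ − β)))
Exponent: 0.9 × (0.8 − 0.50) = 0.2700
1/(1 + e^{-0.2700}) = 0.5671

0.5671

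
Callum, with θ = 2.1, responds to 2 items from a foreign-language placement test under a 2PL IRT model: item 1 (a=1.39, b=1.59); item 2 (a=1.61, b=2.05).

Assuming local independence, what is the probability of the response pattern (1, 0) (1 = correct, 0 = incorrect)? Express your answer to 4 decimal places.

0.3216

P(θ) = 1 / (1 + exp(−a(θ − b)))
P_1 = 1/(1+e^{-0.7089}) = 0.6702
P_2 = 1/(1+e^{-0.0805}) = 0.5201
L = P_1 × (1−P_2) = 0.6702 × 0.4799 = 0.32160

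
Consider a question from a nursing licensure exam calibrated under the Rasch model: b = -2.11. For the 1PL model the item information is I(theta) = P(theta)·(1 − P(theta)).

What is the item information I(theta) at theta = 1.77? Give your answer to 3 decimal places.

P = 1/(1+e^{-3.8800}) = 0.9798
P(1−P) = 0.9798 × 0.0202 = 0.0198
I = P(1−P) = 0.01982

0.020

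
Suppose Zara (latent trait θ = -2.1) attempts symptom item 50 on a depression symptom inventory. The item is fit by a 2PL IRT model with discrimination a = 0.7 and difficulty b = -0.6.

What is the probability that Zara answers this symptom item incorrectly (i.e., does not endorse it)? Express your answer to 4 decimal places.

P(θ) = 1 / (1 + exp(−a(θ − b)))
Exponent: 0.7 × (-2.1 − (-0.6)) = -1.0500
1/(1 + e^{1.0500}) = 0.2592
P(incorrect) = 1 − 0.2592 = 0.7408

0.7408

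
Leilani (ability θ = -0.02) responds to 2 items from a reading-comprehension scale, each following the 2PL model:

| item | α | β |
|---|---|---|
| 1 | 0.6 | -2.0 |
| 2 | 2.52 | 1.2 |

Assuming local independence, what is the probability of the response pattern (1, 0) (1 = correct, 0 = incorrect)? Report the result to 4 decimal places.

0.7325

P(θ) = 1 / (1 + exp(−α(θ − β)))
P_1 = 1/(1+e^{-1.1880}) = 0.7664
P_2 = 1/(1+e^{3.0744}) = 0.0442
L = P_1 × (1−P_2) = 0.7664 × 0.9558 = 0.73253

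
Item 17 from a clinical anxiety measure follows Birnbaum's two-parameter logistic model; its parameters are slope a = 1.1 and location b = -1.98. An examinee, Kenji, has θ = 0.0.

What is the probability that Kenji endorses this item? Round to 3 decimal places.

0.898

P(θ) = 1 / (1 + exp(−a(θ − b)))
Exponent: 1.1 × (0.0 − (-1.98)) = 2.1780
1/(1 + e^{-2.1780}) = 0.8983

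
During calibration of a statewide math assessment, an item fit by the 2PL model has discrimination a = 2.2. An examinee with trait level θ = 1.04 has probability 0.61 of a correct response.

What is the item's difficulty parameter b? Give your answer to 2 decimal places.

0.84

P(θ) = 1 / (1 + exp(−a(θ − b)))
logit(0.61) = ln(0.61/0.39) = 0.4473
b = θ − logit/(a) = 1.04 − 0.4473/2.2000 = 0.8367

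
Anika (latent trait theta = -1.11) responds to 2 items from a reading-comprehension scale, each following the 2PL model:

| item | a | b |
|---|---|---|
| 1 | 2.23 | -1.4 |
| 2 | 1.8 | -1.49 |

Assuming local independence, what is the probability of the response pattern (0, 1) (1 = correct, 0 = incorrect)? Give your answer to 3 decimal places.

P(theta) = 1 / (1 + exp(−a(theta − b)))
P_1 = 1/(1+e^{-0.6467}) = 0.6563
P_2 = 1/(1+e^{-0.6840}) = 0.6646
L = (1−P_1) × P_2 = 0.3437 × 0.6646 = 0.22846

0.228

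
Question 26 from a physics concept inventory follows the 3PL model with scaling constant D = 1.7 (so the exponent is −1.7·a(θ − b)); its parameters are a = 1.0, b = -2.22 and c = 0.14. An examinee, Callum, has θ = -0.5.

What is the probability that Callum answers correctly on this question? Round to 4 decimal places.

P(θ) = c + (1 − c) · 1 / (1 + exp(−D·a(θ − b)))
Exponent: 1.7 × 1.0 × (-0.5 − (-2.22)) = 2.9240
1/(1 + e^{-2.9240}) = 0.9490
P = 0.14 + 0.86 × 0.9490 = 0.9562

0.9562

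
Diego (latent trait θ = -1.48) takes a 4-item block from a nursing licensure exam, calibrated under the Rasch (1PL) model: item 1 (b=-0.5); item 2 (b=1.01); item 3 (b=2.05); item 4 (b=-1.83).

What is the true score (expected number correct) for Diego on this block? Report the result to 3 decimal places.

P(θ) = 1 / (1 + exp(−(θ − b)))
P_1 = 1/(1+e^{0.9800}) = 0.2729
P_2 = 1/(1+e^{2.4900}) = 0.0766
P_3 = 1/(1+e^{3.5300}) = 0.0285
P_4 = 1/(1+e^{-0.3500}) = 0.5866
E[score] = 0.2729 + 0.0766 + 0.0285 + 0.5866 = 0.9645

0.965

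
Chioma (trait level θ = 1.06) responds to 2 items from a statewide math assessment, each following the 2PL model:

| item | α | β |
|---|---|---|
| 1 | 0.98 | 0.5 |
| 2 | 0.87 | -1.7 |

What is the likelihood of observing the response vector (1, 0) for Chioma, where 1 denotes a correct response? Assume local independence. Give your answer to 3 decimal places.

P(θ) = 1 / (1 + exp(−α(θ − β)))
P_1 = 1/(1+e^{-0.5488}) = 0.6339
P_2 = 1/(1+e^{-2.4012}) = 0.9169
L = P_1 × (1−P_2) = 0.6339 × 0.0831 = 0.05266

0.053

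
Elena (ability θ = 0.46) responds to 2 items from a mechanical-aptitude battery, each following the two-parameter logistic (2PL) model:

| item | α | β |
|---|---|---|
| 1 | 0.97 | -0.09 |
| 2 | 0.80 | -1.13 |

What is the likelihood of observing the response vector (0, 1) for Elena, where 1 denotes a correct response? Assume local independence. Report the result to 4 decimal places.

0.2888

P(θ) = 1 / (1 + exp(−α(θ − β)))
P_1 = 1/(1+e^{-0.5335}) = 0.6303
P_2 = 1/(1+e^{-1.2720}) = 0.7811
L = (1−P_1) × P_2 = 0.3697 × 0.7811 = 0.28877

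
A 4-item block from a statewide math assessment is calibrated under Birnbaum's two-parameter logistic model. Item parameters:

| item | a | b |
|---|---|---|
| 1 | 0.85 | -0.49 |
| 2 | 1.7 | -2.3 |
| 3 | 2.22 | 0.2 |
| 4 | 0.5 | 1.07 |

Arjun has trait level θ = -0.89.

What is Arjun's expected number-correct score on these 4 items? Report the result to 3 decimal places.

P(θ) = 1 / (1 + exp(−a(θ − b)))
P_1 = 1/(1+e^{0.3400}) = 0.4158
P_2 = 1/(1+e^{-2.3970}) = 0.9166
P_3 = 1/(1+e^{2.4198}) = 0.0817
P_4 = 1/(1+e^{0.9800}) = 0.2729
E[score] = 0.4158 + 0.9166 + 0.0817 + 0.2729 = 1.6870

1.687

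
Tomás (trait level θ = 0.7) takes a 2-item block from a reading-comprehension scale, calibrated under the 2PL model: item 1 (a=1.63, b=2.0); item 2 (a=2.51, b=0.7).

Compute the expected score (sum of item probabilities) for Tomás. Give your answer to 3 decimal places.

P(θ) = 1 / (1 + exp(−a(θ − b)))
P_1 = 1/(1+e^{2.1190}) = 0.1073
P_2 = 1/(1+e^{0.0000}) = 0.5000
E[score] = 0.1073 + 0.5000 = 0.6073

0.607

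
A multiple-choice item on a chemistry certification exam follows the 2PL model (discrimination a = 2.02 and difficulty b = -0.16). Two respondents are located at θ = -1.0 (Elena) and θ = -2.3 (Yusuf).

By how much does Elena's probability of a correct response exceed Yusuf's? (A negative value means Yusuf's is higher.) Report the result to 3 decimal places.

0.142

P(θ) = 1 / (1 + exp(−a(θ − b)))
P(Elena) = 0.1549  [exponent -1.6968]
P(Yusuf) = 0.0131  [exponent -4.3228]
Difference = 0.1549 − 0.0131 = 0.1418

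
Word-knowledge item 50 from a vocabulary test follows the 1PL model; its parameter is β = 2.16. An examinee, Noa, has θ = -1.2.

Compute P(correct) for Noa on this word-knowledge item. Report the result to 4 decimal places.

0.0336

P(θ) = 1 / (1 + exp(−(θ − β)))
Exponent: (-1.2 − 2.16) = -3.3600
1/(1 + e^{3.3600}) = 0.0336
P = 0.0336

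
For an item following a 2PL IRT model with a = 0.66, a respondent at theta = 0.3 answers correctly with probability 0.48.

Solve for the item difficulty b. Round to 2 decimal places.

P(theta) = 1 / (1 + exp(−a(theta − b)))
logit(0.48) = ln(0.48/0.52) = -0.0800
b = theta − logit/(a) = 0.3 − (-0.0800)/0.6600 = 0.4213

0.42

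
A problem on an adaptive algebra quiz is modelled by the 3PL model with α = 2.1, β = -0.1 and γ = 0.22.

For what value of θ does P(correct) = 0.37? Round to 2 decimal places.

P(θ) = γ + (1 − γ) · 1 / (1 + exp(−α(θ − β)))
Remove guessing floor: (0.37 − 0.22)/(1 − 0.22) = 0.1923
logit = ln(0.1923/0.8077) = -1.4351
θ = β + logit/(α) = -0.1 + (-1.4351)/2.1000 = -0.7834

-0.78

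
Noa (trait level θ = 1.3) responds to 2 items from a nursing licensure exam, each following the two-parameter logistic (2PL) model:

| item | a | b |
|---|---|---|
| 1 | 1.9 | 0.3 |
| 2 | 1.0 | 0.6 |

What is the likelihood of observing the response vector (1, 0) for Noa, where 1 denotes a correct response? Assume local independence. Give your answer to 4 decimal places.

0.2886

P(θ) = 1 / (1 + exp(−a(θ − b)))
P_1 = 1/(1+e^{-1.9000}) = 0.8699
P_2 = 1/(1+e^{-0.7000}) = 0.6682
L = P_1 × (1−P_2) = 0.8699 × 0.3318 = 0.28864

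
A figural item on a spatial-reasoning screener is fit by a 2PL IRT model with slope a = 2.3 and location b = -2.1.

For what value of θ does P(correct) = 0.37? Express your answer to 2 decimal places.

-2.33

P(θ) = 1 / (1 + exp(−a(θ − b)))
logit = ln(0.3700/0.6300) = -0.5322
θ = b + logit/(a) = -2.1 + (-0.5322)/2.3000 = -2.3314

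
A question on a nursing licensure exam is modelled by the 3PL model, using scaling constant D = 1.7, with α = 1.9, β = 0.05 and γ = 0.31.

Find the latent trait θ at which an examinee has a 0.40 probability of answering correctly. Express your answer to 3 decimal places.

P(θ) = γ + (1 − γ) · 1 / (1 + exp(−D·α(θ − β)))
Remove guessing floor: (0.40 − 0.31)/(1 − 0.31) = 0.1304
logit = ln(0.1304/0.8696) = -1.8971
θ = β + logit/(1.7·α) = 0.05 + (-1.8971)/3.2300 = -0.5373

-0.537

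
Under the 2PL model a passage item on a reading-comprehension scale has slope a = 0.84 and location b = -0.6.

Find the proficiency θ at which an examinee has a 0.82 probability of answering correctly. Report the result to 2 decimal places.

1.21

P(θ) = 1 / (1 + exp(−a(θ − b)))
logit = ln(0.8200/0.1800) = 1.5163
θ = b + logit/(a) = -0.6 + 1.5163/0.8400 = 1.2052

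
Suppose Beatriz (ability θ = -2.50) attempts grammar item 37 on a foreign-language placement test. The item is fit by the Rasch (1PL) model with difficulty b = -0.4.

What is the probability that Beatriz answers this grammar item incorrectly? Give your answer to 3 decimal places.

P(θ) = 1 / (1 + exp(−(θ − b)))
Exponent: (-2.50 − (-0.4)) = -2.1000
1/(1 + e^{2.1000}) = 0.1091
P = 0.1091
P(incorrect) = 1 − 0.1091 = 0.8909

0.891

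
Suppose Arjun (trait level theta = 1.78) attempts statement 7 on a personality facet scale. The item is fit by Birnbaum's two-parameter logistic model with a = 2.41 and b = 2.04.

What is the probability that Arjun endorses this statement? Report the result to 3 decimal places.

0.348

P(theta) = 1 / (1 + exp(−a(theta − b)))
Exponent: 2.41 × (1.78 − 2.04) = -0.6266
1/(1 + e^{0.6266}) = 0.3483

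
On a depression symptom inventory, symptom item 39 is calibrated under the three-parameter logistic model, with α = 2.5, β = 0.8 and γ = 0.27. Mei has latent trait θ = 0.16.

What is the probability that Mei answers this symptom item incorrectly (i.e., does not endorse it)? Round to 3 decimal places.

0.607

P(θ) = γ + (1 − γ) · 1 / (1 + exp(−α(θ − β)))
Exponent: 2.5 × (0.16 − 0.8) = -1.6000
1/(1 + e^{1.6000}) = 0.1680
P = 0.27 + 0.73 × 0.1680 = 0.3926
P(incorrect) = 1 − 0.3926 = 0.6074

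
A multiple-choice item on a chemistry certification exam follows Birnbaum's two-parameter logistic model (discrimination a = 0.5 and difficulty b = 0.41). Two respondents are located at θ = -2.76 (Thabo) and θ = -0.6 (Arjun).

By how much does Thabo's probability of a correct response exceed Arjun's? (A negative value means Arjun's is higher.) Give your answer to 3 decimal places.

-0.206

P(θ) = 1 / (1 + exp(−a(θ − b)))
P(Thabo) = 0.1701  [exponent -1.5850]
P(Arjun) = 0.3764  [exponent -0.5050]
Difference = 0.1701 − 0.3764 = -0.2063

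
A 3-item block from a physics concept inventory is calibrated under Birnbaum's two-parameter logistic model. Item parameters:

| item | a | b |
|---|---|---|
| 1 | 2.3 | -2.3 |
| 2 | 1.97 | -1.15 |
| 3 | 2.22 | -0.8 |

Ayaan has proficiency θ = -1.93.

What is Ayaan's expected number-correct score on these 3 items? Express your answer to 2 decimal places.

0.95

P(θ) = 1 / (1 + exp(−a(θ − b)))
P_1 = 1/(1+e^{-0.8510}) = 0.7008
P_2 = 1/(1+e^{1.5366}) = 0.1770
P_3 = 1/(1+e^{2.5086}) = 0.0753
E[score] = 0.7008 + 0.1770 + 0.0753 = 0.9531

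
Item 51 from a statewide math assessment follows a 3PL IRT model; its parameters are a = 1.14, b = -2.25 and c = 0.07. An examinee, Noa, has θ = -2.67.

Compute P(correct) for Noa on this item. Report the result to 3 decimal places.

P(θ) = c + (1 − c) · 1 / (1 + exp(−a(θ − b)))
Exponent: 1.14 × (-2.67 − (-2.25)) = -0.4788
1/(1 + e^{0.4788}) = 0.3825
P = 0.07 + 0.93 × 0.3825 = 0.4258

0.426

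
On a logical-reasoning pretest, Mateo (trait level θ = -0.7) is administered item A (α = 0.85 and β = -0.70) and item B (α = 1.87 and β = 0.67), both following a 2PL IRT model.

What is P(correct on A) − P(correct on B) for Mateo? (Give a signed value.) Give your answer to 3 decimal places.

P(θ) = 1 / (1 + exp(−α(θ − β)))
P_A = 0.5000
P_B = 0.0716
P_A − P_B = 0.4284

0.428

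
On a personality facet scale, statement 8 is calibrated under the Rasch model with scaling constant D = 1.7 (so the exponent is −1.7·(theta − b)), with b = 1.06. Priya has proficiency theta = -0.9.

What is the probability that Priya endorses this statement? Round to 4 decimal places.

0.0345

P(theta) = 1 / (1 + exp(−D·(theta − b)))
Exponent: 1.7 × (-0.9 − 1.06) = -3.3320
1/(1 + e^{3.3320}) = 0.0345
P = 0.0345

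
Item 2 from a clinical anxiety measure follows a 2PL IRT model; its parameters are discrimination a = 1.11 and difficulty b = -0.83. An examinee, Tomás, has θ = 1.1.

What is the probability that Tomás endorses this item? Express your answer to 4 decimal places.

P(θ) = 1 / (1 + exp(−a(θ − b)))
Exponent: 1.11 × (1.1 − (-0.83)) = 2.1423
1/(1 + e^{-2.1423}) = 0.8949

0.8949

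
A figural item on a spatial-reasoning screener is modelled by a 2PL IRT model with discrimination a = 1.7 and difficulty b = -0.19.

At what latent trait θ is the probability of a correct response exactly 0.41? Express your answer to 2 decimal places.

P(θ) = 1 / (1 + exp(−a(θ − b)))
logit = ln(0.4100/0.5900) = -0.3640
θ = b + logit/(a) = -0.19 + (-0.3640)/1.7000 = -0.4041

-0.40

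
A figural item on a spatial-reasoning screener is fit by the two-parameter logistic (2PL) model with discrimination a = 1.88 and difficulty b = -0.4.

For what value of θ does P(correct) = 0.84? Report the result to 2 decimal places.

P(θ) = 1 / (1 + exp(−a(θ − b)))
logit = ln(0.8400/0.1600) = 1.6582
θ = b + logit/(a) = -0.4 + 1.6582/1.8800 = 0.4820

0.48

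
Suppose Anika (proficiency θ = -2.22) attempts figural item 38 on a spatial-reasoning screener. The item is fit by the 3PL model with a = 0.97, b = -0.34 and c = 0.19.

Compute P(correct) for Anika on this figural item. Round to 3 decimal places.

P(θ) = c + (1 − c) · 1 / (1 + exp(−a(θ − b)))
Exponent: 0.97 × (-2.22 − (-0.34)) = -1.8236
1/(1 + e^{1.8236}) = 0.1390
P = 0.19 + 0.81 × 0.1390 = 0.3026

0.303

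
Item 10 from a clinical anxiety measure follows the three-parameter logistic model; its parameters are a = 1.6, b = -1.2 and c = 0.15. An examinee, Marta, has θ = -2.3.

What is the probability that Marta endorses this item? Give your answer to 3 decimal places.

P(θ) = c + (1 − c) · 1 / (1 + exp(−a(θ − b)))
Exponent: 1.6 × (-2.3 − (-1.2)) = -1.7600
1/(1 + e^{1.7600}) = 0.1468
P = 0.15 + 0.85 × 0.1468 = 0.2748

0.275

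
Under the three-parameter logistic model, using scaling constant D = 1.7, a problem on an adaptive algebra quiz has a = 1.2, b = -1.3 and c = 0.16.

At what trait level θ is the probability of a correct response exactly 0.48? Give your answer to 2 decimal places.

P(θ) = c + (1 − c) · 1 / (1 + exp(−D·a(θ − b)))
Remove guessing floor: (0.48 − 0.16)/(1 − 0.16) = 0.3810
logit = ln(0.3810/0.6190) = -0.4855
θ = b + logit/(1.7·a) = -1.3 + (-0.4855)/2.0400 = -1.5380

-1.54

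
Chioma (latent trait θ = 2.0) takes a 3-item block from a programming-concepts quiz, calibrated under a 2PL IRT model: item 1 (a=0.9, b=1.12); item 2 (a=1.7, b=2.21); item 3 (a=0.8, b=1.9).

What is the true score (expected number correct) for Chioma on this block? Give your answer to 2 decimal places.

P(θ) = 1 / (1 + exp(−a(θ − b)))
P_1 = 1/(1+e^{-0.7920}) = 0.6883
P_2 = 1/(1+e^{0.3570}) = 0.4117
P_3 = 1/(1+e^{-0.0800}) = 0.5200
E[score] = 0.6883 + 0.4117 + 0.5200 = 1.6199

1.62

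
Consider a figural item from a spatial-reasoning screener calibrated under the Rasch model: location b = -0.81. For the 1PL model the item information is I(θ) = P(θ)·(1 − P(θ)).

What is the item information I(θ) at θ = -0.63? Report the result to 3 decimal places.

0.248

P = 1/(1+e^{-0.1800}) = 0.5449
P(1−P) = 0.5449 × 0.4551 = 0.2480
I = P(1−P) = 0.24799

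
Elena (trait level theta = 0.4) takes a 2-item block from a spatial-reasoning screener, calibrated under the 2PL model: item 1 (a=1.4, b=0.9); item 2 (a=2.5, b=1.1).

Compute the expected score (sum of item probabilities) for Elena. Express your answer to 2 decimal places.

P(theta) = 1 / (1 + exp(−a(theta − b)))
P_1 = 1/(1+e^{0.7000}) = 0.3318
P_2 = 1/(1+e^{1.7500}) = 0.1480
E[score] = 0.3318 + 0.1480 = 0.4799

0.48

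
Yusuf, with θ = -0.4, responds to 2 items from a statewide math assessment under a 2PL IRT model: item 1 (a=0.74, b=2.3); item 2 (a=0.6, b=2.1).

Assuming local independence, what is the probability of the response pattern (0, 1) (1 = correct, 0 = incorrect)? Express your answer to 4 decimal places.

0.1606

P(θ) = 1 / (1 + exp(−a(θ − b)))
P_1 = 1/(1+e^{1.9980}) = 0.1194
P_2 = 1/(1+e^{1.5000}) = 0.1824
L = (1−P_1) × P_2 = 0.8806 × 0.1824 = 0.16064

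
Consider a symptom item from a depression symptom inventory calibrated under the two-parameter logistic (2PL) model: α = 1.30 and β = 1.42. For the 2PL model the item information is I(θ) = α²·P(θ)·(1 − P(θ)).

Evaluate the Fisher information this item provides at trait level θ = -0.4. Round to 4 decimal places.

P = 1/(1+e^{2.3660}) = 0.0858
P(1−P) = 0.0858 × 0.9142 = 0.0784
I = α² × P(1−P) = 1.30² × 0.0784 = 0.13256

0.1326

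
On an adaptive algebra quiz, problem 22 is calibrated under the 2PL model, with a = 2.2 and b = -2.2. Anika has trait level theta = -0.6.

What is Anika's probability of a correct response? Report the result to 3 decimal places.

0.971

P(theta) = 1 / (1 + exp(−a(theta − b)))
Exponent: 2.2 × (-0.6 − (-2.2)) = 3.5200
1/(1 + e^{-3.5200}) = 0.9713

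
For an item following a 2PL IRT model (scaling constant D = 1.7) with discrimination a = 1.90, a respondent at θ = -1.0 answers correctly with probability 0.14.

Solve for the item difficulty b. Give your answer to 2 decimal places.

-0.44

P(θ) = 1 / (1 + exp(−D·a(θ − b)))
logit(0.14) = ln(0.14/0.86) = -1.8153
b = θ − logit/(1.7·a) = -1.0 − (-1.8153)/3.2300 = -0.4380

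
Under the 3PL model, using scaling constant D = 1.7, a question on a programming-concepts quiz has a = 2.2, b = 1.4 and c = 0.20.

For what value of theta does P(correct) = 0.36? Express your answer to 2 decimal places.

1.03

P(theta) = c + (1 − c) · 1 / (1 + exp(−D·a(theta − b)))
Remove guessing floor: (0.36 − 0.20)/(1 − 0.20) = 0.2000
logit = ln(0.2000/0.8000) = -1.3863
theta = b + logit/(1.7·a) = 1.4 + (-1.3863)/3.7400 = 1.0293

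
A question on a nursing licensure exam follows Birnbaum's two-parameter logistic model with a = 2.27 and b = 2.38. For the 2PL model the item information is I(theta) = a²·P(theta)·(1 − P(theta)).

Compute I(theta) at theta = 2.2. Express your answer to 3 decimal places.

1.236

P = 1/(1+e^{0.4086}) = 0.3992
P(1−P) = 0.3992 × 0.6008 = 0.2398
I = a² × P(1−P) = 2.27² × 0.2398 = 1.23592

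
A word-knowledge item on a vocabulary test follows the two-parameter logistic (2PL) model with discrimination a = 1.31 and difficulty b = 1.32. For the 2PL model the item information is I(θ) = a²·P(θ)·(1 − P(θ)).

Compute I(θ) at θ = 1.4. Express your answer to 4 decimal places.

P = 1/(1+e^{-0.1048}) = 0.5262
P(1−P) = 0.5262 × 0.4738 = 0.2493
I = a² × P(1−P) = 1.31² × 0.2493 = 0.42785

0.4278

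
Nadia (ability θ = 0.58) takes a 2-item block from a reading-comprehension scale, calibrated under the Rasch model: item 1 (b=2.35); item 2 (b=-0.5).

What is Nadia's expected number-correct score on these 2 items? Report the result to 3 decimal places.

P(θ) = 1 / (1 + exp(−(θ − b)))
P_1 = 1/(1+e^{1.7700}) = 0.1455
P_2 = 1/(1+e^{-1.0800}) = 0.7465
E[score] = 0.1455 + 0.7465 = 0.8920

0.892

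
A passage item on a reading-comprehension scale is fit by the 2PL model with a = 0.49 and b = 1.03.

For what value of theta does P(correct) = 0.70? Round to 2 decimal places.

P(theta) = 1 / (1 + exp(−a(theta − b)))
logit = ln(0.7000/0.3000) = 0.8473
theta = b + logit/(a) = 1.03 + 0.8473/0.4900 = 2.7592

2.76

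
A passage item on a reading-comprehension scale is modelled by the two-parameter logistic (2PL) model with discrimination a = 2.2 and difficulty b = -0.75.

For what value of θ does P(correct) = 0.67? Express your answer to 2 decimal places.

P(θ) = 1 / (1 + exp(−a(θ − b)))
logit = ln(0.6700/0.3300) = 0.7082
θ = b + logit/(a) = -0.75 + 0.7082/2.2000 = -0.4281

-0.43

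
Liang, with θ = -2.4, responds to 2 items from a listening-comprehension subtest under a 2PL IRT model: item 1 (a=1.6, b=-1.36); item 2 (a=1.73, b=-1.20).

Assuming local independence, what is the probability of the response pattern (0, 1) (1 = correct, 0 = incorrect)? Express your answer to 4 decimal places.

P(θ) = 1 / (1 + exp(−a(θ − b)))
P_1 = 1/(1+e^{1.6640}) = 0.1592
P_2 = 1/(1+e^{2.0760}) = 0.1115
L = (1−P_1) × P_2 = 0.8408 × 0.1115 = 0.09371

0.0937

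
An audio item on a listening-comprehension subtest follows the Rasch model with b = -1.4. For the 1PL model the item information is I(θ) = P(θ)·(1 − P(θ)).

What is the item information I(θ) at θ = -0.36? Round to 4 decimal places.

P = 1/(1+e^{-1.0400}) = 0.7389
P(1−P) = 0.7389 × 0.2611 = 0.1930
I = P(1−P) = 0.19295

0.1930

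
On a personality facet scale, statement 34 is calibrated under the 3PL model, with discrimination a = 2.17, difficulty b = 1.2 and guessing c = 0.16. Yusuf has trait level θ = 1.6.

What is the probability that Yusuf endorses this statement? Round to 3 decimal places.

0.752

P(θ) = c + (1 − c) · 1 / (1 + exp(−a(θ − b)))
Exponent: 2.17 × (1.6 − 1.2) = 0.8680
1/(1 + e^{-0.8680}) = 0.7043
P = 0.16 + 0.84 × 0.7043 = 0.7516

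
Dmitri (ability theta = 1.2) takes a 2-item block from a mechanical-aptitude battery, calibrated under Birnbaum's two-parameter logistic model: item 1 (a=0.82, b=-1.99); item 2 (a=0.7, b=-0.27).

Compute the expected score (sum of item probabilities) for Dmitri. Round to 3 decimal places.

1.669

P(theta) = 1 / (1 + exp(−a(theta − b)))
P_1 = 1/(1+e^{-2.6158}) = 0.9319
P_2 = 1/(1+e^{-1.0290}) = 0.7367
E[score] = 0.9319 + 0.7367 = 1.6686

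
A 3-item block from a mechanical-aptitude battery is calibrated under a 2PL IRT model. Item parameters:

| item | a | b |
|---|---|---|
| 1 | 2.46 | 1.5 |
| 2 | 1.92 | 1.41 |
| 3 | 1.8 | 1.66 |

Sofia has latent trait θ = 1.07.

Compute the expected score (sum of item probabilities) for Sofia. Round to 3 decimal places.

0.857

P(θ) = 1 / (1 + exp(−a(θ − b)))
P_1 = 1/(1+e^{1.0578}) = 0.2577
P_2 = 1/(1+e^{0.6528}) = 0.3424
P_3 = 1/(1+e^{1.0620}) = 0.2569
E[score] = 0.2577 + 0.3424 + 0.2569 = 0.8570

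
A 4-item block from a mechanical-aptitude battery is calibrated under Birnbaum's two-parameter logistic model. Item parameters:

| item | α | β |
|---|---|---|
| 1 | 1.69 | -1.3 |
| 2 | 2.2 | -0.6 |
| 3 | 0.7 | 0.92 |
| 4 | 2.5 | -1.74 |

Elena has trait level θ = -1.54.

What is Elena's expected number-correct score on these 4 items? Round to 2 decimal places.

P(θ) = 1 / (1 + exp(−α(θ − β)))
P_1 = 1/(1+e^{0.4056}) = 0.4000
P_2 = 1/(1+e^{2.0680}) = 0.1122
P_3 = 1/(1+e^{1.7220}) = 0.1516
P_4 = 1/(1+e^{-0.5000}) = 0.6225
E[score] = 0.4000 + 0.1122 + 0.1516 + 0.6225 = 1.2863

1.29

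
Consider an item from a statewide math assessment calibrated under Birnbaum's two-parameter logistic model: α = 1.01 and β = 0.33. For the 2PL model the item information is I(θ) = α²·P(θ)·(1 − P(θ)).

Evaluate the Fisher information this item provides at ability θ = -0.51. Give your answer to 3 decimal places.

P = 1/(1+e^{0.8484}) = 0.2998
P(1−P) = 0.2998 × 0.7002 = 0.2099
I = α² × P(1−P) = 1.01² × 0.2099 = 0.21413

0.214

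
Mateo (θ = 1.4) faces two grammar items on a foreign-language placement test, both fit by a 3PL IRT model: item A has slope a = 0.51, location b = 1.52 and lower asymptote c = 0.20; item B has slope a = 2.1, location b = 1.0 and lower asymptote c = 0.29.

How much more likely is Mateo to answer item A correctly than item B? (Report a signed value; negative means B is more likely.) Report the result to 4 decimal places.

-0.1981

P(θ) = c + (1 − c) · 1 / (1 + exp(−a(θ − b)))
P_A = 0.5878
P_B = 0.7859
P_A − P_B = -0.1981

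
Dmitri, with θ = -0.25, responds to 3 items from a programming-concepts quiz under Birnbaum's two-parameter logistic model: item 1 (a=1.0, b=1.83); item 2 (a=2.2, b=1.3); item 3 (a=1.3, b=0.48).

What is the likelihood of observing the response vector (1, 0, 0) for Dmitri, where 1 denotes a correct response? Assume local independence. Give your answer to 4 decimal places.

0.0775

P(θ) = 1 / (1 + exp(−a(θ − b)))
P_1 = 1/(1+e^{2.0800}) = 0.1111
P_2 = 1/(1+e^{3.4100}) = 0.0320
P_3 = 1/(1+e^{0.9490}) = 0.2791
L = P_1 × (1−P_2) × (1−P_3) = 0.1111 × 0.9680 × 0.7209 = 0.07750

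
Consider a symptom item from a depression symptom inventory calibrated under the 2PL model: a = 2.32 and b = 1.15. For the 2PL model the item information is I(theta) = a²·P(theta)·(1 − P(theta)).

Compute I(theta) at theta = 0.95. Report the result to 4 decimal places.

P = 1/(1+e^{0.4640}) = 0.3860
P(1−P) = 0.3860 × 0.6140 = 0.2370
I = a² × P(1−P) = 2.32² × 0.2370 = 1.27570

1.2757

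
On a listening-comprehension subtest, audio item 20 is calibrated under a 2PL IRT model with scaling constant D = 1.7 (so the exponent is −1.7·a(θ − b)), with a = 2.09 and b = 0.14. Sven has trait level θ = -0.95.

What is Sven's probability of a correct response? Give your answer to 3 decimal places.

P(θ) = 1 / (1 + exp(−D·a(θ − b)))
Exponent: 1.7 × 2.09 × (-0.95 − 0.14) = -3.8728
1/(1 + e^{3.8728}) = 0.0204
P = 0.0204

0.020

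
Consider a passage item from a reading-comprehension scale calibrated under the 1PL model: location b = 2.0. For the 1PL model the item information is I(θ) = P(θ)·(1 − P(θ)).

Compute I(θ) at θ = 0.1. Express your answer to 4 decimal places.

P = 1/(1+e^{1.9000}) = 0.1301
P(1−P) = 0.1301 × 0.8699 = 0.1132
I = P(1−P) = 0.11318

0.1132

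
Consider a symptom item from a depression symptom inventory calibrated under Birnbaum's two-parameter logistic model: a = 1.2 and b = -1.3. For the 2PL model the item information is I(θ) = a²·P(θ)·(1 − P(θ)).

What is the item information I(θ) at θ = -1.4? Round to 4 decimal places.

0.3587

P = 1/(1+e^{0.1200}) = 0.4700
P(1−P) = 0.4700 × 0.5300 = 0.2491
I = a² × P(1−P) = 1.2² × 0.2491 = 0.35871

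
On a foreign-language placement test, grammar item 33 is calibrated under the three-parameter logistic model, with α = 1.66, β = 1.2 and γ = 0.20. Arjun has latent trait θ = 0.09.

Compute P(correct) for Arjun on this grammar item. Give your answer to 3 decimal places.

P(θ) = γ + (1 − γ) · 1 / (1 + exp(−α(θ − β)))
Exponent: 1.66 × (0.09 − 1.2) = -1.8426
1/(1 + e^{1.8426}) = 0.1367
P = 0.20 + 0.80 × 0.1367 = 0.3094

0.309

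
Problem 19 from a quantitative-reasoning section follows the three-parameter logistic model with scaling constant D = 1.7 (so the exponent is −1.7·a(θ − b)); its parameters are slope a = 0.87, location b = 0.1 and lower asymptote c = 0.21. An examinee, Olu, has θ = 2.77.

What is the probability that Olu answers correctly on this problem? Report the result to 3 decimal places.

P(θ) = c + (1 − c) · 1 / (1 + exp(−D·a(θ − b)))
Exponent: 1.7 × 0.87 × (2.77 − 0.1) = 3.9489
1/(1 + e^{-3.9489}) = 0.9811
P = 0.21 + 0.79 × 0.9811 = 0.9851

0.985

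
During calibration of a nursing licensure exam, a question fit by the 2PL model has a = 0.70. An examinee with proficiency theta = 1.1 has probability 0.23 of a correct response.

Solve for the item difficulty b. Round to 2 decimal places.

P(theta) = 1 / (1 + exp(−a(theta − b)))
logit(0.23) = ln(0.23/0.77) = -1.2083
b = theta − logit/(a) = 1.1 − (-1.2083)/0.7000 = 2.8262

2.83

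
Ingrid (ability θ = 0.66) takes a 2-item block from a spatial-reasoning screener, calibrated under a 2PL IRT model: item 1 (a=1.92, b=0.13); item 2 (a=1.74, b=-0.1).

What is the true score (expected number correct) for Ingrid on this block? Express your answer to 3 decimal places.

1.524

P(θ) = 1 / (1 + exp(−a(θ − b)))
P_1 = 1/(1+e^{-1.0176}) = 0.7345
P_2 = 1/(1+e^{-1.3224}) = 0.7896
E[score] = 0.7345 + 0.7896 = 1.5241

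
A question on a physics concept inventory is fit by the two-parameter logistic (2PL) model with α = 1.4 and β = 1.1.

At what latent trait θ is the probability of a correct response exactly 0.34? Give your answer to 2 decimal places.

P(θ) = 1 / (1 + exp(−α(θ − β)))
logit = ln(0.3400/0.6600) = -0.6633
θ = β + logit/(α) = 1.1 + (-0.6633)/1.4000 = 0.6262

0.63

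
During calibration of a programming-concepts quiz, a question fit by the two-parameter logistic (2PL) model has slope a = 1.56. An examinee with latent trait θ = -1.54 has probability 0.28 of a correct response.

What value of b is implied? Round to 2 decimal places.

-0.93

P(θ) = 1 / (1 + exp(−a(θ − b)))
logit(0.28) = ln(0.28/0.72) = -0.9445
b = θ − logit/(a) = -1.54 − (-0.9445)/1.5600 = -0.9346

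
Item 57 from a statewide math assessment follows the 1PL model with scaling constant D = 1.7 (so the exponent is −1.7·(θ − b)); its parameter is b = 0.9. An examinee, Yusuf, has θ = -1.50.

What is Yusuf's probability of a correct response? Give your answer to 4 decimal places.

0.0166

P(θ) = 1 / (1 + exp(−D·(θ − b)))
Exponent: 1.7 × (-1.50 − 0.9) = -4.0800
1/(1 + e^{4.0800}) = 0.0166
P = 0.0166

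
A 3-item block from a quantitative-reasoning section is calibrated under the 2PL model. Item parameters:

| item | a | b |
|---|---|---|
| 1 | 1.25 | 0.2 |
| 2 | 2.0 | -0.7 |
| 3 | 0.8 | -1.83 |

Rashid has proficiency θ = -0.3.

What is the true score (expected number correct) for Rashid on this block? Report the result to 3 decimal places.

1.811

P(θ) = 1 / (1 + exp(−a(θ − b)))
P_1 = 1/(1+e^{0.6250}) = 0.3486
P_2 = 1/(1+e^{-0.8000}) = 0.6900
P_3 = 1/(1+e^{-1.2240}) = 0.7728
E[score] = 0.3486 + 0.6900 + 0.7728 = 1.8114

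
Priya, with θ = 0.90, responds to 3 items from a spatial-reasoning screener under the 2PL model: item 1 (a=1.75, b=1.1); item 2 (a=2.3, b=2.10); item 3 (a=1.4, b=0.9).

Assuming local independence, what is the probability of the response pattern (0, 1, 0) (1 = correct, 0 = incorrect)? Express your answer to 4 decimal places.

0.0175

P(θ) = 1 / (1 + exp(−a(θ − b)))
P_1 = 1/(1+e^{0.3500}) = 0.4134
P_2 = 1/(1+e^{2.7600}) = 0.0595
P_3 = 1/(1+e^{0.0000}) = 0.5000
L = (1−P_1) × P_2 × (1−P_3) = 0.5866 × 0.0595 × 0.5000 = 0.01746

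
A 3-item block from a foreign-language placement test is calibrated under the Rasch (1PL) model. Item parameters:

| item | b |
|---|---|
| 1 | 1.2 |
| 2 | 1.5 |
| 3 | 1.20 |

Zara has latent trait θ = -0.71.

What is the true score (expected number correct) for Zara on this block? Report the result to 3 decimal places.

0.357

P(θ) = 1 / (1 + exp(−(θ − b)))
P_1 = 1/(1+e^{1.9100}) = 0.1290
P_2 = 1/(1+e^{2.2100}) = 0.0989
P_3 = 1/(1+e^{1.9100}) = 0.1290
E[score] = 0.1290 + 0.0989 + 0.1290 = 0.3568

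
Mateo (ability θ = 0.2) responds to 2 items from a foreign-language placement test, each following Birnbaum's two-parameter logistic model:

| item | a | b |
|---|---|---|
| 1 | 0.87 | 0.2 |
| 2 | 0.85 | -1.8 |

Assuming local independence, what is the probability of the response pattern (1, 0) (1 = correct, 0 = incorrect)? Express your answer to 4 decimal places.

P(θ) = 1 / (1 + exp(−a(θ − b)))
P_1 = 1/(1+e^{0.0000}) = 0.5000
P_2 = 1/(1+e^{-1.7000}) = 0.8455
L = P_1 × (1−P_2) = 0.5000 × 0.1545 = 0.07723

0.0772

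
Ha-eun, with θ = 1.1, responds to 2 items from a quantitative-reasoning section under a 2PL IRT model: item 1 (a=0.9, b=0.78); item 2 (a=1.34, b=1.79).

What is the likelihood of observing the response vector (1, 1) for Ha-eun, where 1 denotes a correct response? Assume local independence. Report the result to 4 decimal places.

0.1623

P(θ) = 1 / (1 + exp(−a(θ − b)))
P_1 = 1/(1+e^{-0.2880}) = 0.5715
P_2 = 1/(1+e^{0.9246}) = 0.2840
L = P_1 × P_2 = 0.5715 × 0.2840 = 0.16232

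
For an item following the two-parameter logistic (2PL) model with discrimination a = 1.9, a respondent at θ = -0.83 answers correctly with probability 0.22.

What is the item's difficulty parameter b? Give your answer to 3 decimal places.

P(θ) = 1 / (1 + exp(−a(θ − b)))
logit(0.22) = ln(0.22/0.78) = -1.2657
b = θ − logit/(a) = -0.83 − (-1.2657)/1.9000 = -0.1639

-0.164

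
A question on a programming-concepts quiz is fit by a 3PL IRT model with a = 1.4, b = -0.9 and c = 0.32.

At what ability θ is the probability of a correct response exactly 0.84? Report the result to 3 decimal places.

P(θ) = c + (1 − c) · 1 / (1 + exp(−a(θ − b)))
Remove guessing floor: (0.84 − 0.32)/(1 − 0.32) = 0.7647
logit = ln(0.7647/0.2353) = 1.1787
θ = b + logit/(a) = -0.9 + 1.1787/1.4000 = -0.0581

-0.058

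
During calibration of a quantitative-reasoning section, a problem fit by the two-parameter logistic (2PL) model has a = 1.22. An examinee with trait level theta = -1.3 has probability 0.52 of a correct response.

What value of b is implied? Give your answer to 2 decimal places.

-1.37

P(theta) = 1 / (1 + exp(−a(theta − b)))
logit(0.52) = ln(0.52/0.48) = 0.0800
b = theta − logit/(a) = -1.3 − 0.0800/1.2200 = -1.3656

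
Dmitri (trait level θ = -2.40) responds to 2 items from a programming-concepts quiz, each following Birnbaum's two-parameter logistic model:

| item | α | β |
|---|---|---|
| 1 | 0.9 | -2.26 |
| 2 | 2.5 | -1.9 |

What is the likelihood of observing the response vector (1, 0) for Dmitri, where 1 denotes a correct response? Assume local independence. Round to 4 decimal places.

P(θ) = 1 / (1 + exp(−α(θ − β)))
P_1 = 1/(1+e^{0.1260}) = 0.4685
P_2 = 1/(1+e^{1.2500}) = 0.2227
L = P_1 × (1−P_2) = 0.4685 × 0.7773 = 0.36420

0.3642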